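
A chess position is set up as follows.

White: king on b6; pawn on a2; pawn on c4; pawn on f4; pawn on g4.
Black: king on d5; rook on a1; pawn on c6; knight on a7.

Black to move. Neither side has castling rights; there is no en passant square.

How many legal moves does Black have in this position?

Black to move; king on d5.
In check: yes, from the white pawn on c4.
Legal moves: Ke6, Kd6, Ke4, Kd4, Kxc4.
Count: 5.

5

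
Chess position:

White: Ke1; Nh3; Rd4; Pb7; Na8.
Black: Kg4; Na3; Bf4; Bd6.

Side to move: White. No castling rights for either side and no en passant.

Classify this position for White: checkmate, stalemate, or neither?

White to move; white king on e1.
In check: no.
Legal moves for White include: Nc7, Nb6, Rxd6, Rd5, Rxf4+, Re4, Rc4, Rb4, Ra4, Rd3, Rd2, Rd1, Ng5, Nxf4, Nf2+, Ng1, Kf2, Ke2, ... (list truncated; more exist).
White has legal moves and is not in check → neither.

neither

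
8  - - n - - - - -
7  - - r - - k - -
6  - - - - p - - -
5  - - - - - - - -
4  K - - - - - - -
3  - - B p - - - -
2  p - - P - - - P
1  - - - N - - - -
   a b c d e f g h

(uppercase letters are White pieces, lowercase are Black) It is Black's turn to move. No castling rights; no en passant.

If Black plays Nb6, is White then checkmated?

After Nb6: white king on a4; in check: yes, from the black knight on b6.
White has 5 legal replies: Kb5, Ka5, Kb4, Kb3, Ka3.
In check but a legal move exists → not checkmate.

no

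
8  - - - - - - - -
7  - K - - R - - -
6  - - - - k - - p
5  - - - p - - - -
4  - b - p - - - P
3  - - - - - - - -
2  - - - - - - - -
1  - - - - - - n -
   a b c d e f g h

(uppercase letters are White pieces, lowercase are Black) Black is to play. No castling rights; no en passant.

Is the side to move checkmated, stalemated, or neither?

Black to move; black king on e6.
In check: yes, from the white rook on e7.
King squares — d5: own pawn; e5: attacked by Re7; f5: available; d6: available; f6: available; d7: attacked by Re7; e7: available; f7: attacked by Re7.
Legal moves for Black: Kxe7, Kf6, Kd6, Kf5, Bxe7.
Black is in check but has 5 legal moves → neither.

neither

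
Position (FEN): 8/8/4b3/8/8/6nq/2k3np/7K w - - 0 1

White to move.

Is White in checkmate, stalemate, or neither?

White to move; white king on h1.
In check: yes, from the black knight on g3.
King squares — g1: attacked by Ph2; g2: attacked by Qh3; h2: attacked by Qh3.
Legal moves for White: none.
In check with no legal moves → checkmate.

checkmate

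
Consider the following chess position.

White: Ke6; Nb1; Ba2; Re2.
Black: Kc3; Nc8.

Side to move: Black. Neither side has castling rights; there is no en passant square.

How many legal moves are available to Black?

Black to move; king on c3.
In check: yes, from the white knight on b1.
Legal moves: Kd4, Kb4, Kd3.
Count: 3.

3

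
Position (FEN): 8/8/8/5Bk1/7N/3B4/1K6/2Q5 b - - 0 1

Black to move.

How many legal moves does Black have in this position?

Black to move; king on g5.
In check: yes, from the white queen on c1.
Legal moves: Kf6, Kh5, Kxh4.
Count: 3.

3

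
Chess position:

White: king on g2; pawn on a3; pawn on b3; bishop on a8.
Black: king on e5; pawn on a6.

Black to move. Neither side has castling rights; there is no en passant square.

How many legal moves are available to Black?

Black to move; king on e5.
In check: no.
Legal moves: Kf6, Ke6, Kd6, Kf5, Kf4, Kd4, a5.
Count: 7.

7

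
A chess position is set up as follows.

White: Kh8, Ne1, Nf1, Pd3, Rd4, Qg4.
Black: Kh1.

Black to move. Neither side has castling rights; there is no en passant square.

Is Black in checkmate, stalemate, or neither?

Black to move; black king on h1.
In check: no.
King squares — g1: attacked by Qg4; g2: attacked by Ne1; h2: attacked by Nf1.
Legal moves for Black: none.
Not in check and no legal moves → stalemate.

stalemate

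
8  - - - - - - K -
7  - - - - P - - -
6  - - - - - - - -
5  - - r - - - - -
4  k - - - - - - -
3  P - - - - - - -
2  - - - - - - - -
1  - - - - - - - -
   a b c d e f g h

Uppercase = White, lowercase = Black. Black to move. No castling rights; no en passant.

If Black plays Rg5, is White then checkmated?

no

After Rg5: white king on g8; in check: yes, from the black rook on g5.
White has 4 legal replies: Kh8, Kf8, Kh7, Kf7.
In check but a legal move exists → not checkmate.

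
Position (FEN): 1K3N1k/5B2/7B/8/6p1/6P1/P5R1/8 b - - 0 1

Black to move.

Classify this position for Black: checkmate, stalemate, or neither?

Black to move; black king on h8.
In check: no.
King squares — g7: attacked by Bh6; h7: attacked by Nf8; g8: attacked by Bf7.
Legal moves for Black: none.
Not in check and no legal moves → stalemate.

stalemate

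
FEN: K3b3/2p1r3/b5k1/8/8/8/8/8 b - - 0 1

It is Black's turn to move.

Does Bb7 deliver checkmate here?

no

After Bb7: white king on a8; in check: yes, from the black bishop on b7.
White has 3 legal replies: Kb8, Kxb7, Ka7.
In check but a legal move exists → not checkmate.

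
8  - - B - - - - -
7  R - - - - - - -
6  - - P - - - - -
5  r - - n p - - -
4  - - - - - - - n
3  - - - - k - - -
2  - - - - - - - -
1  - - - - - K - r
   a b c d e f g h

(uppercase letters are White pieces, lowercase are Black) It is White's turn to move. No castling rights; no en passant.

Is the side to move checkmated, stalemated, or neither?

checkmate

White to move; white king on f1.
In check: yes, from the black rook on h1.
King squares — e1: attacked by Rh1; g1: attacked by Rh1; e2: attacked by Ke3; f2: attacked by Ke3; g2: attacked by Nh4.
Legal moves for White: none.
In check with no legal moves → checkmate.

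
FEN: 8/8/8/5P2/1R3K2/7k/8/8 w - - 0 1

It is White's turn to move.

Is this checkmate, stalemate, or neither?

White to move; white king on f4.
In check: no.
Legal moves for White: Kg5, Ke5, Ke4, Kf3, Ke3, Rb8, Rb7, Rb6, Rb5, Re4, Rd4, Rc4, Ra4, Rb3+, Rb2, Rb1, f6.
White has 17 legal moves and is not in check → neither.

neither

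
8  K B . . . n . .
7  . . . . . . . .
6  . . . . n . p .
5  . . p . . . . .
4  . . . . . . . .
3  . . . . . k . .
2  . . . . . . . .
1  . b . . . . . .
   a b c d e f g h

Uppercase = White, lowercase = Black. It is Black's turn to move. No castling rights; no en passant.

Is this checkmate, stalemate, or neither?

neither

Black to move; black king on f3.
In check: no.
Legal moves for Black include: Nh7, Nd7, Nd8, Ng7, Nc7+, Ng5, Nf4, Nd4, Kg4, Ke4, Ke3, Kg2, Kf2, Ke2, Bf5, Be4+, Bd3, Bc2, ... (list truncated; more exist).
Black has legal moves and is not in check → neither.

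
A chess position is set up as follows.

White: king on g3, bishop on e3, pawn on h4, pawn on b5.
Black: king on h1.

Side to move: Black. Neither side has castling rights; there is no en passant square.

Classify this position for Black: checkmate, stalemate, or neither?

stalemate

Black to move; black king on h1.
In check: no.
King squares — g1: attacked by Be3; g2: attacked by Kg3; h2: attacked by Kg3.
Legal moves for Black: none.
Not in check and no legal moves → stalemate.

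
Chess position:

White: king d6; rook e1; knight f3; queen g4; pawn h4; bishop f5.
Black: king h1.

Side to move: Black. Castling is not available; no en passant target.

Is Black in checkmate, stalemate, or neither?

Black to move; black king on h1.
In check: yes, from the white rook on e1.
King squares — g1: attacked by Re1; g2: attacked by Qg4; h2: attacked by Nf3.
Legal moves for Black: none.
In check with no legal moves → checkmate.

checkmate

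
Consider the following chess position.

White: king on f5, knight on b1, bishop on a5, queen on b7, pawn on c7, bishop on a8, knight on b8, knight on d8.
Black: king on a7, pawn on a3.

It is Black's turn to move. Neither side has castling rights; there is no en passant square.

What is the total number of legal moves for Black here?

0

Black to move; king on a7.
In check: yes, from the white queen on b7.
Legal moves: none.
Count: 0.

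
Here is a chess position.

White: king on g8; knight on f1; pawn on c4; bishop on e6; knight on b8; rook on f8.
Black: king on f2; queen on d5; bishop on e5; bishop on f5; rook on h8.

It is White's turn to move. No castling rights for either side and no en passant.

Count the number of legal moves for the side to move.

1

White to move; king on g8.
In check: yes, from the black rook on h8.
Legal moves: Kf7.
Count: 1.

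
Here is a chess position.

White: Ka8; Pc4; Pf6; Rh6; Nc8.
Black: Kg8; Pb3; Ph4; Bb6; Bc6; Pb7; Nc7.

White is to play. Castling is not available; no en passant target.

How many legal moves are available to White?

White to move; king on a8.
In check: yes, from the black knight on c7.
Legal moves: Kb8.
Count: 1.

1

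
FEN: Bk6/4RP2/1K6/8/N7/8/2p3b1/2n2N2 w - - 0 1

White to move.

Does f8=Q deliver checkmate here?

yes

After f8=Q: black king on b8; in check: yes, from the white queen on f8.
King squares — a7: attacked by Kb6; b7: attacked by Kb6; c7: attacked by Kb6; a8: attacked by Qf8; c8: attacked by Qf8.
Black has no legal moves → checkmate.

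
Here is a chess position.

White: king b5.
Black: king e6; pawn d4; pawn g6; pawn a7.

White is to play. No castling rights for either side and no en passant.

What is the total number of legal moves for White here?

White to move; king on b5.
In check: no.
Legal moves: Kc6, Ka6, Kc5, Ka5, Kc4, Kb4, Ka4.
Count: 7.

7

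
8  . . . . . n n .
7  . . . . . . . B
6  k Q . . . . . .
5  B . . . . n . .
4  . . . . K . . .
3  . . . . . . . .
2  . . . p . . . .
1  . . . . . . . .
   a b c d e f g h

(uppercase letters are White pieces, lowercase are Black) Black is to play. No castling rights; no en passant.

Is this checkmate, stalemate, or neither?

checkmate

Black to move; black king on a6.
In check: yes, from the white queen on b6.
King squares — a5: attacked by Qb6; b5: attacked by Qb6; b6: attacked by Ba5; a7: attacked by Qb6; b7: attacked by Qb6.
Legal moves for Black: none.
In check with no legal moves → checkmate.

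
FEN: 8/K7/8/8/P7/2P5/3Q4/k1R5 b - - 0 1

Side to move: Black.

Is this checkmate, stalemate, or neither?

checkmate

Black to move; black king on a1.
In check: yes, from the white rook on c1.
King squares — b1: attacked by Rc1; a2: attacked by Qd2; b2: attacked by Qd2.
Legal moves for Black: none.
In check with no legal moves → checkmate.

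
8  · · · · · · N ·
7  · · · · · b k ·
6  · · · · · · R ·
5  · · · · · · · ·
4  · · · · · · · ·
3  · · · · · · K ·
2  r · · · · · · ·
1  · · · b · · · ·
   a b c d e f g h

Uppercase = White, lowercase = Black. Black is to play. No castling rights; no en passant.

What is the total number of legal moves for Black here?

Black to move; king on g7.
In check: yes, from the white rook on g6.
Legal moves: Kh8, Kf8, Kh7, Kxg6, Bxg6.
Count: 5.

5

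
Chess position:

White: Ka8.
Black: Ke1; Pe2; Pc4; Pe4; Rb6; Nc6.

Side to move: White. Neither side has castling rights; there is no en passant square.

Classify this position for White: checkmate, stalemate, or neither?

White to move; white king on a8.
In check: no.
King squares — a7: attacked by Nc6; b7: attacked by Rb6; b8: attacked by Rb6.
Legal moves for White: none.
Not in check and no legal moves → stalemate.

stalemate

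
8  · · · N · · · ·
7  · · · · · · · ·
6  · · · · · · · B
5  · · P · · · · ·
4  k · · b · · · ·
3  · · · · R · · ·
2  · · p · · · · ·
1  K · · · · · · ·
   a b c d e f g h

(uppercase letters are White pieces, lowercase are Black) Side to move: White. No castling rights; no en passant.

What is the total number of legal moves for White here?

White to move; king on a1.
In check: yes, from the black bishop on d4.
Legal moves: Ka2, Rc3.
Count: 2.

2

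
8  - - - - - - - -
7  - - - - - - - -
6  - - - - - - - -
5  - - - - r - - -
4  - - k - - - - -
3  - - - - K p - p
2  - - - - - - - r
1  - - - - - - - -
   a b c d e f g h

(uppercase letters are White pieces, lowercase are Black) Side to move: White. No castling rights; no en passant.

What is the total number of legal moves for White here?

2

White to move; king on e3.
In check: yes, from the black rook on e5.
Legal moves: Kf4, Kxf3.
Count: 2.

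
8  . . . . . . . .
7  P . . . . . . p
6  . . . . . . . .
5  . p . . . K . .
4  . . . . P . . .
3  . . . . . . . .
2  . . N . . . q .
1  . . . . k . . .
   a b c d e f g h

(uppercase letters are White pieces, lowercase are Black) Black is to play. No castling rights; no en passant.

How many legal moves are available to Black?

6

Black to move; king on e1.
In check: yes, from the white knight on c2.
Legal moves: Kf2, Ke2, Kd2, Kf1, Kd1, Qxc2.
Count: 6.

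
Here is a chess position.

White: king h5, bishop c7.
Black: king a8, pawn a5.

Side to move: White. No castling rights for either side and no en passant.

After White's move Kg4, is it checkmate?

no

After Kg4: black king on a8; in check: no.
Black is not in check, so this cannot be checkmate.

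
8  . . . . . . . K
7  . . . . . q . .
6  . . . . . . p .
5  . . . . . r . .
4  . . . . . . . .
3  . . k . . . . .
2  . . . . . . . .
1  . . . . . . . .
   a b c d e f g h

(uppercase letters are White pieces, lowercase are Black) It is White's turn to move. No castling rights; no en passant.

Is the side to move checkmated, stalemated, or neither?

stalemate

White to move; white king on h8.
In check: no.
King squares — g7: attacked by Qf7; h7: attacked by Qf7; g8: attacked by Qf7.
Legal moves for White: none.
Not in check and no legal moves → stalemate.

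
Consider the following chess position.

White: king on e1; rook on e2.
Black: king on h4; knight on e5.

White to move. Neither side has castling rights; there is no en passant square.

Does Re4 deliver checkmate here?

no

After Re4: black king on h4; in check: yes, from the white rook on e4.
Black has 5 legal replies: Kh5, Kg5, Kh3, Kg3, Ng4.
In check but a legal move exists → not checkmate.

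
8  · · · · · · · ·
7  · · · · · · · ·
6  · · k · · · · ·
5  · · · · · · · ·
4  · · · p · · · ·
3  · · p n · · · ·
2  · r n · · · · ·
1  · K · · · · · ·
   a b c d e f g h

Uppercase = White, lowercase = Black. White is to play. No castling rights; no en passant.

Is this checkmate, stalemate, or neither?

checkmate

White to move; white king on b1.
In check: yes, from the black rook on b2.
King squares — a1: attacked by Nc2; c1: attacked by Nd3; a2: attacked by Rb2; b2: attacked by Pc3; c2: attacked by Rb2.
Legal moves for White: none.
In check with no legal moves → checkmate.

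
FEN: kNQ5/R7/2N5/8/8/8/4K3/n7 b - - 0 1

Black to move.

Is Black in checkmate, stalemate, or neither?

checkmate

Black to move; black king on a8.
In check: yes, from the white rook on a7.
King squares — a7: attacked by Nc6; b7: attacked by Ra7; b8: attacked by Nc6.
Legal moves for Black: none.
In check with no legal moves → checkmate.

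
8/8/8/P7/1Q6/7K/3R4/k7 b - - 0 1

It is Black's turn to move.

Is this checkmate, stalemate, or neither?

Black to move; black king on a1.
In check: no.
King squares — b1: attacked by Qb4; a2: attacked by Rd2; b2: attacked by Rd2.
Legal moves for Black: none.
Not in check and no legal moves → stalemate.

stalemate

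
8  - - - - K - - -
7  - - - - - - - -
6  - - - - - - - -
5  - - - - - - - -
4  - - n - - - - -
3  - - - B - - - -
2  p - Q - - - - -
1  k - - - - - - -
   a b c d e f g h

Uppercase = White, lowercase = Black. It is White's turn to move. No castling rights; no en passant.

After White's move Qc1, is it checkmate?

yes

After Qc1: black king on a1; in check: yes, from the white queen on c1.
King squares — b1: attacked by Qc1; a2: own pawn; b2: attacked by Qc1.
Black has no legal moves → checkmate.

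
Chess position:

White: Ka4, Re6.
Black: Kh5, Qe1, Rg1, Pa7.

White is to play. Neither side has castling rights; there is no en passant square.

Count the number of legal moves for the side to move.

White to move; king on a4.
In check: no.
Legal moves: Re8, Re7, Rh6+, Rg6, Rf6, Rd6, Rc6, Rb6, Ra6, Re5+, Re4, Re3, Re2, Rxe1, Kb5, Kb3, Ka3.
Count: 17.

17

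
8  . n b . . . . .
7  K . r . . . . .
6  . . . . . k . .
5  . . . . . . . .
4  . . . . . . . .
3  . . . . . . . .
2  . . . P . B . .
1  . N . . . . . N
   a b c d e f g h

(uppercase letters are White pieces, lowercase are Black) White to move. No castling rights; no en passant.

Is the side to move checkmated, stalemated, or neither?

White to move; white king on a7.
In check: yes, from the black rook on c7.
Legal moves for White: Kxb8, Ka8, Kb6.
White is in check but has 3 legal moves → neither.

neither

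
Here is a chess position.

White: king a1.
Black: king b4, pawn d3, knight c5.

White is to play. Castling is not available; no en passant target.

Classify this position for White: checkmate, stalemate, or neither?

neither

White to move; white king on a1.
In check: no.
Legal moves for White: Kb2, Ka2, Kb1.
White has 3 legal moves and is not in check → neither.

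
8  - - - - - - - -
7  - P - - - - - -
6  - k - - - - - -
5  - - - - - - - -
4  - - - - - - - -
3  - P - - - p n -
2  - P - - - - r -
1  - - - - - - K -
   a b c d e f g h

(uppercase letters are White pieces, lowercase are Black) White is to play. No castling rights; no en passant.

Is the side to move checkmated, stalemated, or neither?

checkmate

White to move; white king on g1.
In check: yes, from the black rook on g2.
King squares — f1: attacked by Ng3; h1: attacked by Ng3; f2: attacked by Rg2; g2: attacked by Pf3; h2: attacked by Rg2.
Legal moves for White: none.
In check with no legal moves → checkmate.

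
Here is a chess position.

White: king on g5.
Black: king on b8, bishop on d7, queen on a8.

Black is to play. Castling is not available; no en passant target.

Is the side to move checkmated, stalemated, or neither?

neither

Black to move; black king on b8.
In check: no.
Legal moves for Black include: Kc8, Kc7, Kb7, Ka7, Qb7, Qa7, Qc6, Qa6, Qd5+, Qa5+, Qe4, Qa4, Qf3, Qa3, Qg2+, Qa2, Qh1, Qa1, ... (list truncated; more exist).
Black has legal moves and is not in check → neither.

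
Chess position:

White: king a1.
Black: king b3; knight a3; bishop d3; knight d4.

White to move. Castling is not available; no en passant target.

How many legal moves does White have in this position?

0

White to move; king on a1.
In check: no.
Legal moves: none.
Count: 0.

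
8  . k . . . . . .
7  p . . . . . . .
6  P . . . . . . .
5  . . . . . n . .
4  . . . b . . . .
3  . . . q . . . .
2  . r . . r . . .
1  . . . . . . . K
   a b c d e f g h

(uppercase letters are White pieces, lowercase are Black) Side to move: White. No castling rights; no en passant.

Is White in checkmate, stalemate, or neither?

White to move; white king on h1.
In check: no.
King squares — g1: attacked by Bd4; g2: attacked by Re2; h2: attacked by Re2.
Legal moves for White: none.
Not in check and no legal moves → stalemate.

stalemate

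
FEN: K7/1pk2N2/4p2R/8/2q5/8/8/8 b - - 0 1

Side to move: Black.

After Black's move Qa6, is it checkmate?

After Qa6: white king on a8; in check: yes, from the black queen on a6.
King squares — a7: attacked by Qa6; b7: attacked by Qa6; b8: attacked by Kc7.
White has no legal moves → checkmate.

yes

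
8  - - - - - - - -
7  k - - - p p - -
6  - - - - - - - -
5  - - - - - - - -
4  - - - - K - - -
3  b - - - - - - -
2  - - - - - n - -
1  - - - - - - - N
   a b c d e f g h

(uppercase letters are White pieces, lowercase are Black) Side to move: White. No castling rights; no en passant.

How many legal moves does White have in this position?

8

White to move; king on e4.
In check: yes, from the black knight on f2.
Legal moves: Kf5, Ke5, Kd5, Kf4, Kd4, Kf3, Ke3, Nxf2.
Count: 8.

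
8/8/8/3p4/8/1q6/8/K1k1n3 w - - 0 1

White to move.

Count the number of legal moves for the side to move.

White to move; king on a1.
In check: no.
Legal moves: none.
Count: 0.

0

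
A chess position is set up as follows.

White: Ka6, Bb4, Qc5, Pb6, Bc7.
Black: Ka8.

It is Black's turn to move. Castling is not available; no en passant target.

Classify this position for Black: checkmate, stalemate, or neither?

Black to move; black king on a8.
In check: no.
King squares — a7: attacked by Ka6; b7: attacked by Ka6; b8: attacked by Bc7.
Legal moves for Black: none.
Not in check and no legal moves → stalemate.

stalemate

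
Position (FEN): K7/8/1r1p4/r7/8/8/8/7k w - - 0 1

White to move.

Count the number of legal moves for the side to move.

White to move; king on a8.
In check: yes, from the black rook on a5.
Legal moves: none.
Count: 0.

0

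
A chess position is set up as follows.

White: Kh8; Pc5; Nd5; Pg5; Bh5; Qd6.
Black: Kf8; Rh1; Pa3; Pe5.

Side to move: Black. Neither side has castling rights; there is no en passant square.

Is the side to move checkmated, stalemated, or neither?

Black to move; black king on f8.
In check: yes, from the white queen on d6.
King squares — e7: attacked by Nd5; f7: attacked by Bh5; g7: attacked by Kh8; e8: attacked by Bh5; g8: attacked by Kh8.
Legal moves for Black: none.
In check with no legal moves → checkmate.

checkmate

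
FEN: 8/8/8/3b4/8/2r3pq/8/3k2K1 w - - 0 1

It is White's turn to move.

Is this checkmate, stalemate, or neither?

White to move; white king on g1.
In check: no.
King squares — f1: attacked by Qh3; h1: attacked by Qh3; f2: attacked by Pg3; g2: attacked by Qh3; h2: attacked by Pg3.
Legal moves for White: none.
Not in check and no legal moves → stalemate.

stalemate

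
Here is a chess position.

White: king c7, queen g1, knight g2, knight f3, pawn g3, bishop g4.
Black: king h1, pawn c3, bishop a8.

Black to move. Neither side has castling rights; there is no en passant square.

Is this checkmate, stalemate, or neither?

checkmate

Black to move; black king on h1.
In check: yes, from the white queen on g1.
King squares — g1: attacked by Nf3; g2: attacked by Qg1; h2: attacked by Qg1.
Legal moves for Black: none.
In check with no legal moves → checkmate.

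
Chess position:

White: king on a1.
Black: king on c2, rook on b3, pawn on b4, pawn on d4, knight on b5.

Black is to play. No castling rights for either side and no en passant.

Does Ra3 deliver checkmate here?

yes

After Ra3: white king on a1; in check: yes, from the black rook on a3.
King squares — b1: attacked by Kc2; a2: attacked by Ra3; b2: attacked by Kc2.
White has no legal moves → checkmate.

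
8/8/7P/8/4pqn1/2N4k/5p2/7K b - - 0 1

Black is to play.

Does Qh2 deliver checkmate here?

yes

After Qh2: white king on h1; in check: yes, from the black queen on h2.
King squares — g1: attacked by Pf2; g2: attacked by Qh2; h2: attacked by Kh3.
White has no legal moves → checkmate.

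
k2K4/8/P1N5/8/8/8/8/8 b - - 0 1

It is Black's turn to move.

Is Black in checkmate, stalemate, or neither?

Black to move; black king on a8.
In check: no.
King squares — a7: attacked by Nc6; b7: attacked by Pa6; b8: attacked by Nc6.
Legal moves for Black: none.
Not in check and no legal moves → stalemate.

stalemate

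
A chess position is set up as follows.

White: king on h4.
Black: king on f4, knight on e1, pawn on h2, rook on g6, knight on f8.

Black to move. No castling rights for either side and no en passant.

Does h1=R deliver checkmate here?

After h1=R: white king on h4; in check: yes, from the black rook on h1.
King squares — g3: attacked by Kf4; h3: attacked by Rh1; g4: attacked by Kf4; g5: attacked by Kf4; h5: attacked by Rh1.
White has no legal moves → checkmate.

yes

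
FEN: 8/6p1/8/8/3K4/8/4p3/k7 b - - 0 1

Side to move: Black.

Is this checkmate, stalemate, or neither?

Black to move; black king on a1.
In check: no.
Legal moves for Black: Kb2, Ka2, Kb1, g6, e1=Q, e1=R, e1=B, e1=N, g5.
Black has 9 legal moves and is not in check → neither.

neither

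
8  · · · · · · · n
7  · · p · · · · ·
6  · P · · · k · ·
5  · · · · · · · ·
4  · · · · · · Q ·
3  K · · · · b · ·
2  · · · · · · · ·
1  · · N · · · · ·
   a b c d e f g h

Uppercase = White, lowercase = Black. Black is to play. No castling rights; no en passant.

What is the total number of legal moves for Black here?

Black to move; king on f6.
In check: no.
Legal moves: Nf7, Ng6, Kf7, Ke7, Ke5, Ba8, Bb7, Bc6, Bd5, Bxg4, Be4, Bg2, Be2, Bh1, Bd1, cxb6, c6, c5.
Count: 18.

18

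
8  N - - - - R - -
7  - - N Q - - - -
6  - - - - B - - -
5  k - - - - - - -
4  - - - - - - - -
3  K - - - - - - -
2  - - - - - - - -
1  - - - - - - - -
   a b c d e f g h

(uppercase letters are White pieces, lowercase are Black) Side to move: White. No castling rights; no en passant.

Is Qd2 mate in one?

After Qd2: black king on a5; in check: yes, from the white queen on d2.
King squares — a4: attacked by Ka3; b4: attacked by Qd2; b5: attacked by Nc7; a6: attacked by Nc7; b6: attacked by Na8.
Black has no legal moves → checkmate.

yes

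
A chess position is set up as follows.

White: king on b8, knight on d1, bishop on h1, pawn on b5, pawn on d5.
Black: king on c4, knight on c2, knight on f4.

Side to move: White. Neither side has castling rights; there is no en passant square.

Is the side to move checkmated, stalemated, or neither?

neither

White to move; white king on b8.
In check: no.
Legal moves for White: Kc8, Ka8, Kc7, Kb7, Ka7, Be4, Bf3, Bg2, Ne3+, Nc3, Nf2, Nb2+, d6, b6.
White has 14 legal moves and is not in check → neither.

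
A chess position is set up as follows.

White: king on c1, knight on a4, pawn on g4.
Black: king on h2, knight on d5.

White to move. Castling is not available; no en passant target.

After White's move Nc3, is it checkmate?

After Nc3: black king on h2; in check: no.
Black is not in check, so this cannot be checkmate.

no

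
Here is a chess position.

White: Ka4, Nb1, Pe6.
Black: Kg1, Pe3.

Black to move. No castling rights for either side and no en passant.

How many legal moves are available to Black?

6

Black to move; king on g1.
In check: no.
Legal moves: Kh2, Kg2, Kf2, Kh1, Kf1, e2.
Count: 6.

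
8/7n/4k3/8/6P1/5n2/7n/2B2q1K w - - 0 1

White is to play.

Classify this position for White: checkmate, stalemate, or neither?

White to move; white king on h1.
In check: yes, from the black queen on f1.
King squares — g1: attacked by Qf1; g2: attacked by Qf1; h2: attacked by Nf3.
Legal moves for White: none.
In check with no legal moves → checkmate.

checkmate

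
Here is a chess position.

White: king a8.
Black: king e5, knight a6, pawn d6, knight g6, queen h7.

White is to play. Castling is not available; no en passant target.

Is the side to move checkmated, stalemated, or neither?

White to move; white king on a8.
In check: no.
King squares — a7: attacked by Qh7; b7: attacked by Qh7; b8: attacked by Na6.
Legal moves for White: none.
Not in check and no legal moves → stalemate.

stalemate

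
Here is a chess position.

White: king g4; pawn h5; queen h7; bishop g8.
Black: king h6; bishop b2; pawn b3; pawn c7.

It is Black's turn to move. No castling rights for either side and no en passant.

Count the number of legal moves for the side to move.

0

Black to move; king on h6.
In check: yes, from the white queen on h7.
Legal moves: none.
Count: 0.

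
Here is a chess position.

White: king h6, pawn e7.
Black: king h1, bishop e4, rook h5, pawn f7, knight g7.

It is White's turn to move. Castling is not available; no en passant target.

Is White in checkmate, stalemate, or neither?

neither

White to move; white king on h6.
In check: yes, from the black rook on h5.
King squares — g5: attacked by Rh5; h5: attacked by Ng7; g6: attacked by Be4; g7: available; h7: attacked by Be4.
Legal moves for White: Kxg7.
White is in check but has 1 legal move → neither.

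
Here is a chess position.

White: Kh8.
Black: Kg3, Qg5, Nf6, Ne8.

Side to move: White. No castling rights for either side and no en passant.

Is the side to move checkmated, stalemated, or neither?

White to move; white king on h8.
In check: no.
King squares — g7: attacked by Qg5; h7: attacked by Nf6; g8: attacked by Qg5.
Legal moves for White: none.
Not in check and no legal moves → stalemate.

stalemate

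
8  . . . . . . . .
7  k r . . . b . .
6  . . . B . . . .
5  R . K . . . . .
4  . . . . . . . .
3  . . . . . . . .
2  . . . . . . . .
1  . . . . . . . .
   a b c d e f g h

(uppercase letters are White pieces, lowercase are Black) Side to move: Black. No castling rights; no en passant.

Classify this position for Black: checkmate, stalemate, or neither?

checkmate

Black to move; black king on a7.
In check: yes, from the white rook on a5.
King squares — a6: attacked by Ra5; b6: attacked by Kc5; b7: own rook; a8: attacked by Ra5; b8: attacked by Bd6.
Legal moves for Black: none.
In check with no legal moves → checkmate.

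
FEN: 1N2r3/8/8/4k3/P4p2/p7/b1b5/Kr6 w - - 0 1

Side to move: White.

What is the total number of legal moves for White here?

1

White to move; king on a1.
In check: yes, from the black rook on b1.
Legal moves: Kxa2.
Count: 1.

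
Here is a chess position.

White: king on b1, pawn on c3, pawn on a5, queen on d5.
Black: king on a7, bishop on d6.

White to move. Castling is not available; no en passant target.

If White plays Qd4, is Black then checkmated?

no

After Qd4: black king on a7; in check: yes, from the white queen on d4.
Black has 5 legal replies: Kb8, Ka8, Kb7, Ka6, Bc5.
In check but a legal move exists → not checkmate.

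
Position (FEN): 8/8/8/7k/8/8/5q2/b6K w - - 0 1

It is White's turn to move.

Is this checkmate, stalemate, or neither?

White to move; white king on h1.
In check: no.
King squares — g1: attacked by Qf2; g2: attacked by Qf2; h2: attacked by Qf2.
Legal moves for White: none.
Not in check and no legal moves → stalemate.

stalemate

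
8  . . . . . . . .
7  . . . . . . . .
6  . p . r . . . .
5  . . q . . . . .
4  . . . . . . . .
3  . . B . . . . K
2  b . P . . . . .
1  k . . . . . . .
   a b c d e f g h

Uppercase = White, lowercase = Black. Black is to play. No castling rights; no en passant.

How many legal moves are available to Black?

Black to move; king on a1.
In check: yes, from the white bishop on c3.
Legal moves: Kb1, Qxc3+.
Count: 2.

2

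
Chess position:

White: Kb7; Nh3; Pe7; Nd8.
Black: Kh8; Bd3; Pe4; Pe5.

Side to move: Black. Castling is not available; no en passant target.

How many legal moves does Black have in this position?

Black to move; king on h8.
In check: no.
Legal moves: Kg8, Kh7, Kg7, Ba6+, Bb5, Bc4, Be2, Bc2, Bf1, Bb1, e3.
Count: 11.

11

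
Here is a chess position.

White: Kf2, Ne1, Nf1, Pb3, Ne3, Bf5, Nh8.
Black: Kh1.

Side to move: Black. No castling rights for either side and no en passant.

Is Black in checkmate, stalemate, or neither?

Black to move; black king on h1.
In check: no.
King squares — g1: attacked by Kf2; g2: attacked by Ne1; h2: attacked by Nf1.
Legal moves for Black: none.
Not in check and no legal moves → stalemate.

stalemate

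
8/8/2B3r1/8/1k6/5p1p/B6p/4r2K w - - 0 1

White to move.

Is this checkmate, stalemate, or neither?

White to move; white king on h1.
In check: yes, from the black rook on e1.
King squares — g1: attacked by Re1; g2: attacked by Pf3; h2: available.
Legal moves for White: Kxh2.
White is in check but has 1 legal move → neither.

neither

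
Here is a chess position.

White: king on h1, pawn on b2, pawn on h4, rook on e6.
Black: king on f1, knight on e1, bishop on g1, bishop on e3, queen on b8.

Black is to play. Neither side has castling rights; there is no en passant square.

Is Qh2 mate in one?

yes

After Qh2: white king on h1; in check: yes, from the black queen on h2.
King squares — g1: attacked by Kf1; g2: attacked by Ne1; h2: attacked by Bg1.
White has no legal moves → checkmate.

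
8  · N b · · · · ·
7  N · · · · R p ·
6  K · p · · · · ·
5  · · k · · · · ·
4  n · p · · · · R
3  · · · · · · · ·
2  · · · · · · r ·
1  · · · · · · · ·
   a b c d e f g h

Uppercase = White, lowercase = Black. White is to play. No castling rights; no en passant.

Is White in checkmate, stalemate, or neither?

White to move; white king on a6.
In check: yes, from the black bishop on c8.
Legal moves for White: Ka5, Rb7, Nxc8.
White is in check but has 3 legal moves → neither.

neither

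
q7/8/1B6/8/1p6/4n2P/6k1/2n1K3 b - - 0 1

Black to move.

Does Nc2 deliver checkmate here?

After Nc2: white king on e1; in check: yes, from the black knight on c2.
White has 2 legal replies: Kd2, Kd1.
In check but a legal move exists → not checkmate.

no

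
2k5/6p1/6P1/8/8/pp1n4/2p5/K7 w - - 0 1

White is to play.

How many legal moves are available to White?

0

White to move; king on a1.
In check: no.
Legal moves: none.
Count: 0.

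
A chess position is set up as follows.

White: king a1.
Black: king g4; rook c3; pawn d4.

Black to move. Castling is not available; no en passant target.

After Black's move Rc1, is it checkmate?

After Rc1: white king on a1; in check: yes, from the black rook on c1.
White has 2 legal replies: Kb2, Ka2.
In check but a legal move exists → not checkmate.

no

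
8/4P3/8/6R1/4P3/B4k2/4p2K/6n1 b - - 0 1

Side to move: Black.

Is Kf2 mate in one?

After Kf2: white king on h2; in check: no.
White is not in check, so this cannot be checkmate.

no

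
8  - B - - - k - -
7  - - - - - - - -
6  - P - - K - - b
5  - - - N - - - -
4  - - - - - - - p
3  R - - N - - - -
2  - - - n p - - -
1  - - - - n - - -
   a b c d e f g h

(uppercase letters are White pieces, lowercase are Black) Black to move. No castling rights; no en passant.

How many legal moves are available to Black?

Black to move; king on f8.
In check: no.
Legal moves: Kg8, Ke8, Kg7, Bg7, Bg5, Bf4, Be3, Ne4, Nc4, Ndf3, Nb3, Nf1, Nb1, Nef3, Nxd3, Ng2, Nc2, h3.
Count: 18.

18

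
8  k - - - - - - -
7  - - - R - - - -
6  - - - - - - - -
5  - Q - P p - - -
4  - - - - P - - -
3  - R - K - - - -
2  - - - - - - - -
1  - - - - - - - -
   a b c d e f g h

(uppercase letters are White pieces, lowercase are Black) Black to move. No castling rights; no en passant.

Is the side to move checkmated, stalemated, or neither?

Black to move; black king on a8.
In check: no.
King squares — a7: attacked by Rd7; b7: attacked by Qb5; b8: attacked by Qb5.
Legal moves for Black: none.
Not in check and no legal moves → stalemate.

stalemate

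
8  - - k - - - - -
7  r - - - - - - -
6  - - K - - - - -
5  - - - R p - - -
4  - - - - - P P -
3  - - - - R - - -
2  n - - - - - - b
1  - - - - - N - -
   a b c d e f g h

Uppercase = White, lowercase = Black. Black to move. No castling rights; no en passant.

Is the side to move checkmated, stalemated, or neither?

neither

Black to move; black king on c8.
In check: no.
Legal moves for Black include: Kb8, Ra8, Rh7, Rg7, Rf7, Re7, Rd7, Rc7+, Rb7, Ra6+, Ra5, Ra4, Ra3, Bxf4, Bg3, Bg1, Nb4+, Nc3, ... (list truncated; more exist).
Black has legal moves and is not in check → neither.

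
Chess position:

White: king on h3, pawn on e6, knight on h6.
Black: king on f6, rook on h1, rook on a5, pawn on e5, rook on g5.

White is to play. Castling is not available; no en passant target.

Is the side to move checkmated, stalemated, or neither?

checkmate

White to move; white king on h3.
In check: yes, from the black rook on h1.
King squares — g2: attacked by Rg5; h2: attacked by Rh1; g3: attacked by Rg5; g4: attacked by Rg5; h4: attacked by Rh1.
Legal moves for White: none.
In check with no legal moves → checkmate.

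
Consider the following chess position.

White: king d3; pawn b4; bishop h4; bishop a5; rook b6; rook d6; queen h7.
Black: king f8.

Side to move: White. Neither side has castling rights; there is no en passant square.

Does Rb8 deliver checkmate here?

After Rb8: black king on f8; in check: yes, from the white rook on b8.
King squares — e7: attacked by Bh4; f7: attacked by Qh7; g7: attacked by Qh7; e8: attacked by Rb8; g8: attacked by Qh7.
Black has no legal moves → checkmate.

yes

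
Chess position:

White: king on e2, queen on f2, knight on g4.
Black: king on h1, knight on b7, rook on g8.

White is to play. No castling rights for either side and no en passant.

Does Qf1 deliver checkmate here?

After Qf1: black king on h1; in check: yes, from the white queen on f1.
King squares — g1: attacked by Qf1; g2: attacked by Qf1; h2: attacked by Ng4.
Black has no legal moves → checkmate.

yes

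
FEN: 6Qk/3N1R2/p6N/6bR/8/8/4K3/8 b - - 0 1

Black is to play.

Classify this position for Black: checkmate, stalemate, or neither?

checkmate

Black to move; black king on h8.
In check: yes, from the white queen on g8.
King squares — g7: attacked by Rf7; h7: attacked by Rf7; g8: attacked by Nh6.
Legal moves for Black: none.
In check with no legal moves → checkmate.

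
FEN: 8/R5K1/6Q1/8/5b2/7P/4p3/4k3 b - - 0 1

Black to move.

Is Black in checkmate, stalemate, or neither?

neither

Black to move; black king on e1.
In check: no.
Legal moves for Black: Bb8, Bc7, Bh6+, Bd6, Bg5, Be5+, Bg3, Be3, Bh2, Bd2, Bc1, Kf2, Kd2, Kf1, Kd1.
Black has 15 legal moves and is not in check → neither.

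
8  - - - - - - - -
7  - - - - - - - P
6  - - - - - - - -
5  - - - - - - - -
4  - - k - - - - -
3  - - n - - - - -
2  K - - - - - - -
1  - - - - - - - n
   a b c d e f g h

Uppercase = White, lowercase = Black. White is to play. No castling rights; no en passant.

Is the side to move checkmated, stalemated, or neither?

neither

White to move; white king on a2.
In check: yes, from the black knight on c3.
King squares — a1: available; b1: attacked by Nc3; b2: available; a3: available; b3: attacked by Kc4.
Legal moves for White: Ka3, Kb2, Ka1.
White is in check but has 3 legal moves → neither.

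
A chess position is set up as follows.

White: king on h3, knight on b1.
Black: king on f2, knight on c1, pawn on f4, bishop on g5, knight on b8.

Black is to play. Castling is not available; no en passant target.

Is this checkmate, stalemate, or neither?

Black to move; black king on f2.
In check: no.
Legal moves for Black include: Nd7, Nc6, Na6, Bd8, Be7, Bh6, Bf6, Bh4, Kf3, Ke3, Ke2, Kg1, Kf1, Ke1, Nd3, Nb3, Ne2, Na2, ... (list truncated; more exist).
Black has legal moves and is not in check → neither.

neither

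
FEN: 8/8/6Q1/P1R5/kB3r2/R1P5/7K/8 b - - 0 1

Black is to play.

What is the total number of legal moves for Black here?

0

Black to move; king on a4.
In check: yes, from the white rook on a3.
Legal moves: none.
Count: 0.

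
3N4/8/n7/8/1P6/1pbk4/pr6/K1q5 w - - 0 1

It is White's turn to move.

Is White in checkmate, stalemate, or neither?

checkmate

White to move; white king on a1.
In check: yes, from the black queen on c1.
King squares — b1: attacked by Qc1; a2: attacked by Rb2; b2: attacked by Qc1.
Legal moves for White: none.
In check with no legal moves → checkmate.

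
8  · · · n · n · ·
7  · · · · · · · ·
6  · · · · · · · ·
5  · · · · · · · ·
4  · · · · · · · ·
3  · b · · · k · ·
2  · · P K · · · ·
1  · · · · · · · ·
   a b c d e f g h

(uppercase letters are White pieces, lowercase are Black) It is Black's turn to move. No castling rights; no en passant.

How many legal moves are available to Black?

22

Black to move; king on f3.
In check: no.
Legal moves: Nh7, Nd7, Ng6, Nfe6, Nf7, Nb7, Nde6, Nc6, Kg4, Kf4, Ke4, Kg3, Kg2, Kf2, Bg8, Bf7, Be6, Bd5, Bc4, Ba4, Bxc2, Ba2.
Count: 22.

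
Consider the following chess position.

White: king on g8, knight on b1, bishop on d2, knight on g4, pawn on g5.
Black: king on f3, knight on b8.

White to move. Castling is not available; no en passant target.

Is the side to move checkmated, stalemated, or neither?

neither

White to move; white king on g8.
In check: no.
Legal moves for White include: Kh8, Kf8, Kh7, Kg7, Kf7, Nh6, Nf6, Ne5+, Ne3, Nh2+, Nf2, Ba5, Bf4, Bb4, Be3, Bc3, Be1, Bc1, ... (list truncated; more exist).
White has legal moves and is not in check → neither.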